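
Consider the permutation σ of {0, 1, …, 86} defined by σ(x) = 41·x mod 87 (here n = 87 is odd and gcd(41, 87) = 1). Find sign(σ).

+1

Orbit of 28 under x↦41x: [28, 17, 1, 41]… (length divides ord_87(41)).
The orbit structure of x ↦ 41x mod 87: 23 orbits of sizes [4, 4, 4, 4, 4, 4, 4, 4, 4, 4, 4, 4, 4, 4, 4, 4, 4, 4, 4, 4, 4, 2, 1].
With 23 cycles on 87 points, sign = (−1)^{87−23} = +1.
Zolotarev: (41|87) = +1, matching the cycle-count sign.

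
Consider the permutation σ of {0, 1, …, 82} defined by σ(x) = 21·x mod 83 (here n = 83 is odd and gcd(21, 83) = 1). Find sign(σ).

+1

Start at x=36: 36 → 9 → 23 → 68 → 17 → 25 → 27 → … (one orbit).
The orbit structure of x ↦ 21x mod 83: 3 orbits of sizes [41, 41, 1].
Σ(ℓ_i−1) = 83−3 = 80; sign = (−1)^80 = +1.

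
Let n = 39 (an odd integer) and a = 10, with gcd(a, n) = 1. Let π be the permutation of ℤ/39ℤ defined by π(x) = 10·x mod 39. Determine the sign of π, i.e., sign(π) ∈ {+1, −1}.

Start at x=10: 10 → 22 → 25 → 16 → 4 → 1 → 10 (one orbit).
Cycle lengths of π_10 on ℤ/39ℤ: [6, 6, 6, 6, 6, 6, 1, 1, 1]; 9 cycles in total.
With 9 cycles on 39 points, sign = (−1)^{39−9} = +1.

+1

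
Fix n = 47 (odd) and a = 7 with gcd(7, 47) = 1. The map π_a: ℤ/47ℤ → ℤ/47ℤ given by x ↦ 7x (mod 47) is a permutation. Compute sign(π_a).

+1

Trace 36: π^k(36) = [36, 17, 25, 34, 3, 21, 6] for k=0..6.
π_7 has 3 disjoint cycles with lengths [23, 23, 1] on {0,…,46}.
3 cycles on 47: each ℓ→(−1)^(ℓ−1), product (−1)^44 = +1.
Zolotarev: (7|47) = +1, matching the cycle-count sign.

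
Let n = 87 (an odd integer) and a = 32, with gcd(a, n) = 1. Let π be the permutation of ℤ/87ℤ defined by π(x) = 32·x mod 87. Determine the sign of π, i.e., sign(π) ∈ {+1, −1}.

Start at x=82: 82 → 14 → 13 → 68 → 1 → 32 → 67 → … (one orbit).
5 cycles of lengths [28, 28, 28, 2, 1].
With 5 cycles on 87 points, sign = (−1)^{87−5} = +1.
Check: (32/87) = +1 by Zolotarev.

+1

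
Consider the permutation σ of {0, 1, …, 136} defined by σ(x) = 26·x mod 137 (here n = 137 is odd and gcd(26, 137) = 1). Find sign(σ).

Trace 14: π^k(14) = [14, 90, 11, 12, 38, 29, 69] for k=0..6.
Cycle lengths of π_26 on ℤ/137ℤ: [136, 1]; 2 cycles in total.
2 cycles on 137: each ℓ→(−1)^(ℓ−1), product (−1)^135 = -1.

-1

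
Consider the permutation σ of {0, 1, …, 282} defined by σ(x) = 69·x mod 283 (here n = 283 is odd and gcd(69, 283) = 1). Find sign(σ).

Orbit of 55 under x↦69x: [55, 116, 80, 143, 245, 208, 202]… (length divides ord_283(69)).
Cycle type of π: 282 + 1; total 2 cycles.
2 cycles on 283: each ℓ→(−1)^(ℓ−1), product (−1)^281 = -1.
Via Zolotarev, sign(π_{69}) = (69|283) = -1.

-1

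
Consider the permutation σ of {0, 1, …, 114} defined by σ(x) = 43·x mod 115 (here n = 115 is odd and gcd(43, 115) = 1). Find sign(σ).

+1

Start at x=104: 104 → 102 → 16 → 113 → 29 → 97 → 31 → … (one orbit).
Cycle lengths of π_43 on ℤ/115ℤ: [44, 44, 22, 4, 1]; 5 cycles in total.
With 5 cycles on 115 points, sign = (−1)^{115−5} = +1.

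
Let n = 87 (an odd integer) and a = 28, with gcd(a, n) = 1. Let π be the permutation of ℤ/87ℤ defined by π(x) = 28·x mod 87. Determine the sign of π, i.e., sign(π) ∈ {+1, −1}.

+1

Orbit of 1 under x↦28x: [1, 28]… (length divides ord_87(28)).
45 cycles of lengths [2, 2, 2, 2, 2, 2, 2, 2, 2, 2, 2, 2, 2, 2, 2, 2, 2, 2, 2, 2, 2, 2, 2, 2, 2, 2, 2, 2, 2, 2, 2, 2, 2, 2, 2, 2, 2, 2, 2, 2, 2, 2, 1, 1, 1].
45 cycles on 87: each ℓ→(−1)^(ℓ−1), product (−1)^42 = +1.
Zolotarev: (28|87) = +1, matching the cycle-count sign.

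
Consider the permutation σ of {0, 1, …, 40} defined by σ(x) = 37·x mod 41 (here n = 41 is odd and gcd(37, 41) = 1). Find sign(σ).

Trace 10: π^k(10) = [10, 1, 37, 16, 18] for k=0..4.
9 cycles of lengths [5, 5, 5, 5, 5, 5, 5, 5, 1].
Σ(ℓ_i−1) = 41−9 = 32; sign = (−1)^32 = +1.

+1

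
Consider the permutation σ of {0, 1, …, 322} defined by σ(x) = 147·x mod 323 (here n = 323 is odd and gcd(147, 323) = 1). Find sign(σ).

+1

Trace 107: π^k(107) = [107, 225, 129, 229, 71, 101, 312] for k=0..6.
5 cycles of lengths [144, 144, 18, 16, 1].
sign(π) = (−1)^{n − #cycles} = (−1)^{323−5} = (−1)^318 = +1.
Via Zolotarev, sign(π_{147}) = (147|323) = +1.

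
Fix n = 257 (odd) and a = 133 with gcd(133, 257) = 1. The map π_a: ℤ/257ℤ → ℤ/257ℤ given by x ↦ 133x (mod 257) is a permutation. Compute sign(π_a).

+1

Start at x=227: 227 → 122 → 35 → 29 → 2 → 9 → 169 → … (one orbit).
Cycle type of π: 128×2 + 1; total 3 cycles.
sign(π) = (−1)^{n − #cycles} = (−1)^{257−3} = (−1)^254 = +1.
Zolotarev: (133|257) = +1, matching the cycle-count sign.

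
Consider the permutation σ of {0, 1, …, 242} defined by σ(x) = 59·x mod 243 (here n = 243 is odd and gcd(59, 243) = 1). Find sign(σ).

-1

Trace 193: π^k(193) = [193, 209, 181, 230, 205, 188, 157] for k=0..6.
Decompose π into cycles: lengths [162, 54, 18, 6, 2, 1] (6 cycles, including the fixed point 0).
n − c = 243 − 6 = 237; sign = (−1)^237 = -1.
Zolotarev: (59|243) = -1, matching the cycle-count sign.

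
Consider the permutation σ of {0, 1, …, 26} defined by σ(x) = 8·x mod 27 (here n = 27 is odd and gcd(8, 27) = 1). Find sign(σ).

-1

Start at x=10: 10 → 26 → 19 → 17 → 1 → 8 → 10 (one orbit).
Cycle lengths of π_8 on ℤ/27ℤ: [6, 6, 6, 2, 2, 2, 2, 1]; 8 cycles in total.
Σ(ℓ_i−1) = 27−8 = 19; sign = (−1)^19 = -1.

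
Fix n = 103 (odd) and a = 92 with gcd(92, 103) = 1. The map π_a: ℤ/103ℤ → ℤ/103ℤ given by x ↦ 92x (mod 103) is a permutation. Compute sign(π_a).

Orbit of 17 under x↦92x: [17, 19, 100, 33, 49, 79, 58]… (length divides ord_103(92)).
Decompose π into cycles: lengths [51, 51, 1] (3 cycles, including the fixed point 0).
With 3 cycles on 103 points, sign = (−1)^{103−3} = +1.
The Jacobi symbol (92|103) = +1 (Zolotarev) agrees.

+1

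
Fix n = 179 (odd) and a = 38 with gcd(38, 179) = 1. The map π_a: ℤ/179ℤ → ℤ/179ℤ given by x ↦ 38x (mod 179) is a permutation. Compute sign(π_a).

Trace 29: π^k(29) = [29, 28, 169, 157, 59, 94, 171] for k=0..6.
The orbit structure of x ↦ 38x mod 179: 2 orbits of sizes [178, 1].
179 − 2 = 177 transpositions; sign(π) = (−1)^177 = -1.
(38|179)_J = -1 (Zolotarev's lemma cross-check).

-1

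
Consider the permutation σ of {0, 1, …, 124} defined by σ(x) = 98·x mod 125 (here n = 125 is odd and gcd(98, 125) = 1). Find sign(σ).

Trace 71: π^k(71) = [71, 83, 9, 7, 61, 103, 94] for k=0..6.
Decompose π into cycles: lengths [100, 20, 4, 1] (4 cycles, including the fixed point 0).
125 − 4 = 121 transpositions; sign(π) = (−1)^121 = -1.

-1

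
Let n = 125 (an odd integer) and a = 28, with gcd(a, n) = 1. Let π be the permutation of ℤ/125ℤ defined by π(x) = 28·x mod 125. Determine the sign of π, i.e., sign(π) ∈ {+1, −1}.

Start at x=46: 46 → 38 → 64 → 42 → 51 → 53 → 109 → … (one orbit).
Cycle type of π: 100 + 20 + 4 + 1; total 4 cycles.
Σ(ℓ_i−1) = 125−4 = 121; sign = (−1)^121 = -1.

-1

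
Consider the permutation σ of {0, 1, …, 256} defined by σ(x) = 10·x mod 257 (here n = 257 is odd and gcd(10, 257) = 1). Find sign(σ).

-1

Start at x=183: 183 → 31 → 53 → 16 → 160 → 58 → 66 → … (one orbit).
Decompose π into cycles: lengths [256, 1] (2 cycles, including the fixed point 0).
2 cycles on 257: each ℓ→(−1)^(ℓ−1), product (−1)^255 = -1.
Check: (10/257) = -1 by Zolotarev.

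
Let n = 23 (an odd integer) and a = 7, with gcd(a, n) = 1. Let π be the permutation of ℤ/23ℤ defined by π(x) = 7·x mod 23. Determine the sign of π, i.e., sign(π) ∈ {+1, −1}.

-1

Start at x=12: 12 → 15 → 13 → 22 → 16 → 20 → 2 → … (one orbit).
2 cycles of lengths [22, 1].
sign(π) = (−1)^{n − #cycles} = (−1)^{23−2} = (−1)^21 = -1.
Check: (7/23) = -1 by Zolotarev.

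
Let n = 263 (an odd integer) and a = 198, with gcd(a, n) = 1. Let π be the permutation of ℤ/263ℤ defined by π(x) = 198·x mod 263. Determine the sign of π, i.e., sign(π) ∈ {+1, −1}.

+1

Orbit of 200 under x↦198x: [200, 150, 244, 183, 203, 218, 32]… (length divides ord_263(198)).
Decompose π into cycles: lengths [131, 131, 1] (3 cycles, including the fixed point 0).
Σ(ℓ_i−1) = 263−3 = 260; sign = (−1)^260 = +1.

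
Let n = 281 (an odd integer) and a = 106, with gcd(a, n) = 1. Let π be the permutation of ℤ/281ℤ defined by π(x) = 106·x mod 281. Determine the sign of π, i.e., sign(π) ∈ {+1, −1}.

Orbit of 68 under x↦106x: [68, 183, 9, 111, 245, 118, 144]… (length divides ord_281(106)).
The orbit structure of x ↦ 106x mod 281: 3 orbits of sizes [140, 140, 1].
281 − 3 = 278 transpositions; sign(π) = (−1)^278 = +1.

+1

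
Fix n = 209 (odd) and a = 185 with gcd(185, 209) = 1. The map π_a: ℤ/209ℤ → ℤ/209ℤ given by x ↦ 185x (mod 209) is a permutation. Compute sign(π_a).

Trace 59: π^k(59) = [59, 47, 126, 111, 53, 191, 14] for k=0..6.
Cycle lengths of π_185 on ℤ/209ℤ: [90, 90, 18, 5, 5, 1]; 6 cycles in total.
sign(π) = (−1)^{n − #cycles} = (−1)^{209−6} = (−1)^203 = -1.
Check: (185/209) = -1 by Zolotarev.

-1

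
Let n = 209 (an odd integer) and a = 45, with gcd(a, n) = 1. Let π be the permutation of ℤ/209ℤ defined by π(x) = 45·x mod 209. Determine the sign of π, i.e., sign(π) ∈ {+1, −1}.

Start at x=1: 1 → 45 → 144 → 1 (one orbit).
π_45 has 77 disjoint cycles with lengths [3, 3, 3, 3, 3, 3, 3, 3, 3, 3, 3, 3, 3, 3, 3, 3, 3, 3, 3, 3, 3, 3, 3, 3, 3, 3, 3, 3, 3, 3, 3, 3, 3, 3, 3, 3, 3, 3, 3, 3, 3, 3, 3, 3, 3, 3, 3, 3, 3, 3, 3, 3, 3, 3, 3, 3, 3, 3, 3, 3, 3, 3, 3, 3, 3, 3, 1, 1, 1, 1, 1, 1, 1, 1, 1, 1, 1] on {0,…,208}.
n − c = 209 − 77 = 132; sign = (−1)^132 = +1.
Via Zolotarev, sign(π_{45}) = (45|209) = +1.

+1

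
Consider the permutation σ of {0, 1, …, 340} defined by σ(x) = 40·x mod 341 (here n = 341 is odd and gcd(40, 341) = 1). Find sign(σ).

Start at x=293: 293 → 126 → 266 → 69 → 32 → 257 → 50 → … (one orbit).
Cycle lengths of π_40 on ℤ/341ℤ: [30, 30, 30, 30, 30, 30, 30, 30, 30, 30, 15, 15, 10, 1]; 14 cycles in total.
Σ(ℓ_i−1) = 341−14 = 327; sign = (−1)^327 = -1.

-1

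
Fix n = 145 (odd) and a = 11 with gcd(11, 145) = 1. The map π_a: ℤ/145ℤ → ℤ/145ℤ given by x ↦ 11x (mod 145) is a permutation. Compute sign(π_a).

-1

Orbit of 121 under x↦11x: [121, 26, 141, 101, 96, 41, 16]… (length divides ord_145(11)).
Decompose π into cycles: lengths [28, 28, 28, 28, 28, 1, 1, 1, 1, 1] (10 cycles, including the fixed point 0).
n − c = 145 − 10 = 135; sign = (−1)^135 = -1.
The Jacobi symbol (11|145) = -1 (Zolotarev) agrees.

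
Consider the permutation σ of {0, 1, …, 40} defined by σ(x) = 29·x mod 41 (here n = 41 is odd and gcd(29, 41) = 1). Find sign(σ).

-1

Trace 40: π^k(40) = [40, 12, 20, 6, 10, 3, 5] for k=0..6.
2 cycles of lengths [40, 1].
2 cycles on 41: each ℓ→(−1)^(ℓ−1), product (−1)^39 = -1.
Check: (29/41) = -1 by Zolotarev.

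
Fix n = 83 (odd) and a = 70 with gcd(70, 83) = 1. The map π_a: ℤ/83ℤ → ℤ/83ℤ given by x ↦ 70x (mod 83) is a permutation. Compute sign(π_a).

+1

Start at x=40: 40 → 61 → 37 → 17 → 28 → 51 → 1 → … (one orbit).
π_70 has 3 disjoint cycles with lengths [41, 41, 1] on {0,…,82}.
sign(π) = (−1)^{n − #cycles} = (−1)^{83−3} = (−1)^80 = +1.
Zolotarev: (70|83) = +1, matching the cycle-count sign.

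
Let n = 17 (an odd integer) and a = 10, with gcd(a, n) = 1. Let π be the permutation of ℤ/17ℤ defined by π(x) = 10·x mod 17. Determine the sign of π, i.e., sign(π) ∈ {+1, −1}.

-1

Orbit of 2 under x↦10x: [2, 3, 13, 11, 8, 12, 1]… (length divides ord_17(10)).
Decompose π into cycles: lengths [16, 1] (2 cycles, including the fixed point 0).
17 − 2 = 15 transpositions; sign(π) = (−1)^15 = -1.
The Jacobi symbol (10|17) = -1 (Zolotarev) agrees.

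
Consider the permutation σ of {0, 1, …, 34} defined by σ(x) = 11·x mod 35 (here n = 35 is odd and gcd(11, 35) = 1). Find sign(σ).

+1

Start at x=16: 16 → 1 → 11 → 16 (one orbit).
The orbit structure of x ↦ 11x mod 35: 15 orbits of sizes [3, 3, 3, 3, 3, 3, 3, 3, 3, 3, 1, 1, 1, 1, 1].
35 − 15 = 20 transpositions; sign(π) = (−1)^20 = +1.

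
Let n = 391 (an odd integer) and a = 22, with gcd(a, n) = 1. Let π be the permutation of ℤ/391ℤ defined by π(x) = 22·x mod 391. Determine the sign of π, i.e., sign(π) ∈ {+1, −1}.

Orbit of 91 under x↦22x: [91, 47, 252, 70, 367, 254, 114]… (length divides ord_391(22)).
Cycle lengths of π_22 on ℤ/391ℤ: [16, 16, 16, 16, 16, 16, 16, 16, 16, 16, 16, 16, 16, 16, 16, 16, 16, 16, 16, 16, 16, 16, 16, 2, 2, 2, 2, 2, 2, 2, 2, 2, 2, 2, 1]; 35 cycles in total.
With 35 cycles on 391 points, sign = (−1)^{391−35} = +1.
Check: (22/391) = +1 by Zolotarev.

+1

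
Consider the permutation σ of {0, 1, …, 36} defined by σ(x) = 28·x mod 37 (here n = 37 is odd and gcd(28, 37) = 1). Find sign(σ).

Orbit of 33 under x↦28x: [33, 36, 9, 30, 26, 25, 34]… (length divides ord_37(28)).
Decompose π into cycles: lengths [18, 18, 1] (3 cycles, including the fixed point 0).
sign(π) = (−1)^{n − #cycles} = (−1)^{37−3} = (−1)^34 = +1.
The Jacobi symbol (28|37) = +1 (Zolotarev) agrees.

+1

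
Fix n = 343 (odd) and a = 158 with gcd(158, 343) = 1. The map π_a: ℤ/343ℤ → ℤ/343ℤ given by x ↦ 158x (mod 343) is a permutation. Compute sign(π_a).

+1

Orbit of 310 under x↦158x: [310, 274, 74, 30, 281, 151, 191]… (length divides ord_343(158)).
Cycle lengths of π_158 on ℤ/343ℤ: [147, 147, 21, 21, 3, 3, 1]; 7 cycles in total.
343 − 7 = 336 transpositions; sign(π) = (−1)^336 = +1.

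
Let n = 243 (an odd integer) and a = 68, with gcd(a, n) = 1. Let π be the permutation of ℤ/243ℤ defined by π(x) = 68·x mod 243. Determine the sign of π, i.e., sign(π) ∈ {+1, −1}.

-1

Trace 221: π^k(221) = [221, 205, 89, 220, 137, 82, 230] for k=0..6.
6 cycles of lengths [162, 54, 18, 6, 2, 1].
Σ(ℓ_i−1) = 243−6 = 237; sign = (−1)^237 = -1.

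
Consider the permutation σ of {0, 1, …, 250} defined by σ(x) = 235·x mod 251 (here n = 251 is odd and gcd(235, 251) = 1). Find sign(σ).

-1

Start at x=157: 157 → 249 → 32 → 241 → 160 → 201 → 47 → … (one orbit).
The orbit structure of x ↦ 235x mod 251: 6 orbits of sizes [50, 50, 50, 50, 50, 1].
Σ(ℓ_i−1) = 251−6 = 245; sign = (−1)^245 = -1.
Zolotarev: (235|251) = -1, matching the cycle-count sign.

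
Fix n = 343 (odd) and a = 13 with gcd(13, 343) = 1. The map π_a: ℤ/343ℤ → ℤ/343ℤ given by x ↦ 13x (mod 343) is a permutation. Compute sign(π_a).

-1

Orbit of 181 under x↦13x: [181, 295, 62, 120, 188, 43, 216]… (length divides ord_343(13)).
π_13 has 10 disjoint cycles with lengths [98, 98, 98, 14, 14, 14, 2, 2, 2, 1] on {0,…,342}.
n − c = 343 − 10 = 333; sign = (−1)^333 = -1.
The Jacobi symbol (13|343) = -1 (Zolotarev) agrees.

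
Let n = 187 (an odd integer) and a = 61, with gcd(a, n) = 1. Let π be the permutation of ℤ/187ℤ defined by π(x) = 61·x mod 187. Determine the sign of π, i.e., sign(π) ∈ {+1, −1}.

Orbit of 25 under x↦61x: [25, 29, 86, 10, 49, 184, 4]… (length divides ord_187(61)).
5 cycles of lengths [80, 80, 16, 10, 1].
sign(π) = (−1)^{n − #cycles} = (−1)^{187−5} = (−1)^182 = +1.
Check: (61/187) = +1 by Zolotarev.

+1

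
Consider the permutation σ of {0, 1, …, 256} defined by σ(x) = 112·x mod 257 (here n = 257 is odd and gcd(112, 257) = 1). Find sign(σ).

Trace 47: π^k(47) = [47, 124, 10, 92, 24, 118, 109] for k=0..6.
2 cycles of lengths [256, 1].
With 2 cycles on 257 points, sign = (−1)^{257−2} = -1.
Via Zolotarev, sign(π_{112}) = (112|257) = -1.

-1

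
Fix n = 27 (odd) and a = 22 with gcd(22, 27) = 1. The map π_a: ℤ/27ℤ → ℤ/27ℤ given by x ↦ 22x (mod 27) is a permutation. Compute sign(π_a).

+1

Trace 7: π^k(7) = [7, 19, 13, 16, 1, 22, 25] for k=0..6.
π_22 has 7 disjoint cycles with lengths [9, 9, 3, 3, 1, 1, 1] on {0,…,26}.
sign(π) = (−1)^{n − #cycles} = (−1)^{27−7} = (−1)^20 = +1.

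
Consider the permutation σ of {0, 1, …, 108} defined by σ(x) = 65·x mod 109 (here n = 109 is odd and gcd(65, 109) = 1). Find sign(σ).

-1

Trace 104: π^k(104) = [104, 2, 21, 57, 108, 44, 26] for k=0..6.
Cycle lengths of π_65 on ℤ/109ℤ: [108, 1]; 2 cycles in total.
2 cycles on 109: each ℓ→(−1)^(ℓ−1), product (−1)^107 = -1.
(65|109)_J = -1 (Zolotarev's lemma cross-check).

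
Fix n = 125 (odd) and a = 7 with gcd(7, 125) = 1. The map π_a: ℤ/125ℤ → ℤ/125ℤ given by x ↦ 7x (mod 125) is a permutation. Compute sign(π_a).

-1

Start at x=26: 26 → 57 → 24 → 43 → 51 → 107 → 124 → … (one orbit).
Cycle type of π: 20×5 + 4×6 + 1; total 12 cycles.
With 12 cycles on 125 points, sign = (−1)^{125−12} = -1.
The Jacobi symbol (7|125) = -1 (Zolotarev) agrees.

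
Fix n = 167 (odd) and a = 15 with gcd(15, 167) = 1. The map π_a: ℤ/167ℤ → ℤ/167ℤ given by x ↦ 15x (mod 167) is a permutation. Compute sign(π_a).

Orbit of 96 under x↦15x: [96, 104, 57, 20, 133, 158, 32]… (length divides ord_167(15)).
π_15 has 2 disjoint cycles with lengths [166, 1] on {0,…,166}.
2 cycles on 167: each ℓ→(−1)^(ℓ−1), product (−1)^165 = -1.
Via Zolotarev, sign(π_{15}) = (15|167) = -1.

-1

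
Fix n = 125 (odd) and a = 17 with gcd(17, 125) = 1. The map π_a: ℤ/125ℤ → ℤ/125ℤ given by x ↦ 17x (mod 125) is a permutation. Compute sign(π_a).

Trace 52: π^k(52) = [52, 9, 28, 101, 92, 64, 88] for k=0..6.
Decompose π into cycles: lengths [100, 20, 4, 1] (4 cycles, including the fixed point 0).
4 cycles on 125: each ℓ→(−1)^(ℓ−1), product (−1)^121 = -1.

-1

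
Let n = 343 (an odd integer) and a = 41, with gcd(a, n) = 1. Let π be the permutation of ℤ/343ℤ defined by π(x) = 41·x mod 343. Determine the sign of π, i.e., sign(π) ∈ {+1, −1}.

-1

Trace 120: π^k(120) = [120, 118, 36, 104, 148, 237, 113] for k=0..6.
The orbit structure of x ↦ 41x mod 343: 10 orbits of sizes [98, 98, 98, 14, 14, 14, 2, 2, 2, 1].
With 10 cycles on 343 points, sign = (−1)^{343−10} = -1.
Check: (41/343) = -1 by Zolotarev.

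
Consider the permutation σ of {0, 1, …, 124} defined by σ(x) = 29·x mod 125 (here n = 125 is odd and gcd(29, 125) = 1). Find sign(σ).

+1

Start at x=31: 31 → 24 → 71 → 59 → 86 → 119 → 76 → … (one orbit).
Cycle type of π: 50×2 + 10×2 + 2×2 + 1; total 7 cycles.
Σ(ℓ_i−1) = 125−7 = 118; sign = (−1)^118 = +1.
The Jacobi symbol (29|125) = +1 (Zolotarev) agrees.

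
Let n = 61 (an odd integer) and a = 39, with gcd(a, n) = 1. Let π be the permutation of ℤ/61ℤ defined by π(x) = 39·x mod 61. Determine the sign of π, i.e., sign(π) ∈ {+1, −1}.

Orbit of 36 under x↦39x: [36, 1, 39, 57, 27, 16, 14]… (length divides ord_61(39)).
Cycle type of π: 30×2 + 1; total 3 cycles.
With 3 cycles on 61 points, sign = (−1)^{61−3} = +1.
The Jacobi symbol (39|61) = +1 (Zolotarev) agrees.

+1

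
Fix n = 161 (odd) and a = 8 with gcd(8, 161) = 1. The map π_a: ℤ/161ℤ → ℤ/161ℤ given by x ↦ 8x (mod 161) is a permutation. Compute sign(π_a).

+1

Orbit of 64 under x↦8x: [64, 29, 71, 85, 36, 127, 50]… (length divides ord_161(8)).
21 cycles of lengths [11, 11, 11, 11, 11, 11, 11, 11, 11, 11, 11, 11, 11, 11, 1, 1, 1, 1, 1, 1, 1].
sign(π) = (−1)^{n − #cycles} = (−1)^{161−21} = (−1)^140 = +1.
Zolotarev: (8|161) = +1, matching the cycle-count sign.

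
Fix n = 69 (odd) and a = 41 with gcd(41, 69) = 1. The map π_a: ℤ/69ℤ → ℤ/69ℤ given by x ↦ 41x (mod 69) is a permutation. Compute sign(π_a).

Trace 31: π^k(31) = [31, 29, 16, 35, 55, 47, 64] for k=0..6.
π_41 has 6 disjoint cycles with lengths [22, 22, 11, 11, 2, 1] on {0,…,68}.
6 cycles on 69: each ℓ→(−1)^(ℓ−1), product (−1)^63 = -1.
Via Zolotarev, sign(π_{41}) = (41|69) = -1.

-1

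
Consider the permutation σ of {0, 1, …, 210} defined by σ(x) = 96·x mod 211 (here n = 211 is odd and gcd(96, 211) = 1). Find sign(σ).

+1

Orbit of 199 under x↦96x: [199, 114, 183, 55, 5, 58, 82]… (length divides ord_211(96)).
7 cycles of lengths [35, 35, 35, 35, 35, 35, 1].
With 7 cycles on 211 points, sign = (−1)^{211−7} = +1.
(96|211)_J = +1 (Zolotarev's lemma cross-check).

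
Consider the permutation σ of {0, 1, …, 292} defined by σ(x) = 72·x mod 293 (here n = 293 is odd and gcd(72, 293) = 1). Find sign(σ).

-1

Start at x=145: 145 → 185 → 135 → 51 → 156 → 98 → 24 → … (one orbit).
2 cycles of lengths [292, 1].
Σ(ℓ_i−1) = 293−2 = 291; sign = (−1)^291 = -1.
The Jacobi symbol (72|293) = -1 (Zolotarev) agrees.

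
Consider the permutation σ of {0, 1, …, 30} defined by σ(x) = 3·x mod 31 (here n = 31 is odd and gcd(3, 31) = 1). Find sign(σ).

Orbit of 22 under x↦3x: [22, 4, 12, 5, 15, 14, 11]… (length divides ord_31(3)).
Cycle type of π: 30 + 1; total 2 cycles.
31 − 2 = 29 transpositions; sign(π) = (−1)^29 = -1.
Zolotarev: (3|31) = -1, matching the cycle-count sign.

-1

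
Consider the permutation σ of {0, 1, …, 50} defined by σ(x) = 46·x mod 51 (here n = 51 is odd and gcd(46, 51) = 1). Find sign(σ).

-1

Orbit of 40 under x↦46x: [40, 4, 31, 49, 10, 1, 46]… (length divides ord_51(46)).
6 cycles of lengths [16, 16, 16, 1, 1, 1].
Σ(ℓ_i−1) = 51−6 = 45; sign = (−1)^45 = -1.
Via Zolotarev, sign(π_{46}) = (46|51) = -1.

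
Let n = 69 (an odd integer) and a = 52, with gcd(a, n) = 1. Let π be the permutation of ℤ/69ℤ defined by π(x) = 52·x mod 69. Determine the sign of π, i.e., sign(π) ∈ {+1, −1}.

+1

Trace 52: π^k(52) = [52, 13, 55, 31, 25, 58, 49] for k=0..6.
Decompose π into cycles: lengths [11, 11, 11, 11, 11, 11, 1, 1, 1] (9 cycles, including the fixed point 0).
69 − 9 = 60 transpositions; sign(π) = (−1)^60 = +1.
(52|69)_J = +1 (Zolotarev's lemma cross-check).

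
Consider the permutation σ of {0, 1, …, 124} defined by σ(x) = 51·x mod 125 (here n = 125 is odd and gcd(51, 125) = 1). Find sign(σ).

+1

Trace 1: π^k(1) = [1, 51, 101, 26, 76] for k=0..4.
Cycle type of π: 5×20 + 1×25; total 45 cycles.
125 − 45 = 80 transpositions; sign(π) = (−1)^80 = +1.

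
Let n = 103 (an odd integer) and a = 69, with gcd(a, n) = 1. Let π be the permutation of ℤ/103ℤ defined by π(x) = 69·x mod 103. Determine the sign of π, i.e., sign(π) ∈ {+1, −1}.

Start at x=13: 13 → 73 → 93 → 31 → 79 → 95 → 66 → … (one orbit).
The orbit structure of x ↦ 69x mod 103: 4 orbits of sizes [34, 34, 34, 1].
With 4 cycles on 103 points, sign = (−1)^{103−4} = -1.
Check: (69/103) = -1 by Zolotarev.

-1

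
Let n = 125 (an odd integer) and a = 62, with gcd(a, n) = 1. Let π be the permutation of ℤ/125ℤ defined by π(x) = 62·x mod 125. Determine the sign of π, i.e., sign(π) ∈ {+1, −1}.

Orbit of 41 under x↦62x: [41, 42, 104, 73, 26, 112, 69]… (length divides ord_125(62)).
4 cycles of lengths [100, 20, 4, 1].
sign(π) = (−1)^{n − #cycles} = (−1)^{125−4} = (−1)^121 = -1.

-1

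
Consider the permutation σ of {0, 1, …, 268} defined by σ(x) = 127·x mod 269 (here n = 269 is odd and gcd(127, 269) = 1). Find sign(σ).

+1

Orbit of 211 under x↦127x: [211, 166, 100, 57, 245, 180, 264]… (length divides ord_269(127)).
Decompose π into cycles: lengths [134, 134, 1] (3 cycles, including the fixed point 0).
3 cycles on 269: each ℓ→(−1)^(ℓ−1), product (−1)^266 = +1.
(127|269)_J = +1 (Zolotarev's lemma cross-check).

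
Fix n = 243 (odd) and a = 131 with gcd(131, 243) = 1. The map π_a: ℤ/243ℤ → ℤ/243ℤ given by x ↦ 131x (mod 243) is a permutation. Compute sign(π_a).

-1

Trace 175: π^k(175) = [175, 83, 181, 140, 115, 242, 112] for k=0..6.
Cycle type of π: 162 + 54 + 18 + 6 + 2 + 1; total 6 cycles.
243 − 6 = 237 transpositions; sign(π) = (−1)^237 = -1.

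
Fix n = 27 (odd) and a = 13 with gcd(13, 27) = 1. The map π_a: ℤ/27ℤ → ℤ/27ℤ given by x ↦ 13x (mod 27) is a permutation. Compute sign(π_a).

+1

Start at x=10: 10 → 22 → 16 → 19 → 4 → 25 → 1 → … (one orbit).
Cycle lengths of π_13 on ℤ/27ℤ: [9, 9, 3, 3, 1, 1, 1]; 7 cycles in total.
n − c = 27 − 7 = 20; sign = (−1)^20 = +1.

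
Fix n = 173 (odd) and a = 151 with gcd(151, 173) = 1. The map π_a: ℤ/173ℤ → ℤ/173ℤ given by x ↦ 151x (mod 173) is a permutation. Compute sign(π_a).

Trace 130: π^k(130) = [130, 81, 121, 106, 90, 96, 137] for k=0..6.
The orbit structure of x ↦ 151x mod 173: 3 orbits of sizes [86, 86, 1].
n − c = 173 − 3 = 170; sign = (−1)^170 = +1.

+1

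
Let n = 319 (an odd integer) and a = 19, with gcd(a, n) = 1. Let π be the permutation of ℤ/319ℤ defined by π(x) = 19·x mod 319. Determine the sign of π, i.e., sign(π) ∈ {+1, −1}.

Trace 200: π^k(200) = [200, 291, 106, 100, 305, 53, 50] for k=0..6.
The orbit structure of x ↦ 19x mod 319: 5 orbits of sizes [140, 140, 28, 10, 1].
Σ(ℓ_i−1) = 319−5 = 314; sign = (−1)^314 = +1.
Zolotarev: (19|319) = +1, matching the cycle-count sign.

+1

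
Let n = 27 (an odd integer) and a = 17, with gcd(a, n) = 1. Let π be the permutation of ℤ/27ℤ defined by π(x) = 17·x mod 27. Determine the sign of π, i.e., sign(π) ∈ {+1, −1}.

-1

Trace 26: π^k(26) = [26, 10, 8, 1, 17, 19] for k=0..5.
Cycle type of π: 6×3 + 2×4 + 1; total 8 cycles.
n − c = 27 − 8 = 19; sign = (−1)^19 = -1.
The Jacobi symbol (17|27) = -1 (Zolotarev) agrees.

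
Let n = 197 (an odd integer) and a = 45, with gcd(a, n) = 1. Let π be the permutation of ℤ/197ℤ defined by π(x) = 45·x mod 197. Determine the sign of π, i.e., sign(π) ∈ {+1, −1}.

Trace 74: π^k(74) = [74, 178, 130, 137, 58, 49, 38] for k=0..6.
Cycle lengths of π_45 on ℤ/197ℤ: [196, 1]; 2 cycles in total.
2 cycles on 197: each ℓ→(−1)^(ℓ−1), product (−1)^195 = -1.
Check: (45/197) = -1 by Zolotarev.

-1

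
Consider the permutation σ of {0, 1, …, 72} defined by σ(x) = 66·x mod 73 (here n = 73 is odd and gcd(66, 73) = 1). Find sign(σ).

Trace 64: π^k(64) = [64, 63, 70, 21, 72, 7, 24] for k=0..6.
Cycle lengths of π_66 on ℤ/73ℤ: [24, 24, 24, 1]; 4 cycles in total.
n − c = 73 − 4 = 69; sign = (−1)^69 = -1.
Via Zolotarev, sign(π_{66}) = (66|73) = -1.

-1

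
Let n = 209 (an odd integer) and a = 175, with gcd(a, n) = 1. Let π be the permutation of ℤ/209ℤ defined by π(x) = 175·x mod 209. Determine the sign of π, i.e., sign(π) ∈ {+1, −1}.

-1

Orbit of 175 under x↦175x: [175, 111, 197, 199, 131, 144, 120]… (length divides ord_209(175)).
The orbit structure of x ↦ 175x mod 209: 18 orbits of sizes [18, 18, 18, 18, 18, 18, 18, 18, 18, 18, 9, 9, 2, 2, 2, 2, 2, 1].
Σ(ℓ_i−1) = 209−18 = 191; sign = (−1)^191 = -1.
(175|209)_J = -1 (Zolotarev's lemma cross-check).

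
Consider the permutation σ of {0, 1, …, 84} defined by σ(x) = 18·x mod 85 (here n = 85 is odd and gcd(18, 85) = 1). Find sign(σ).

Start at x=52: 52 → 1 → 18 → 69 → 52 (one orbit).
Decompose π into cycles: lengths [4, 4, 4, 4, 4, 4, 4, 4, 4, 4, 4, 4, 4, 4, 4, 4, 4, 1, 1, 1, 1, 1, 1, 1, 1, 1, 1, 1, 1, 1, 1, 1, 1, 1] (34 cycles, including the fixed point 0).
34 cycles on 85: each ℓ→(−1)^(ℓ−1), product (−1)^51 = -1.

-1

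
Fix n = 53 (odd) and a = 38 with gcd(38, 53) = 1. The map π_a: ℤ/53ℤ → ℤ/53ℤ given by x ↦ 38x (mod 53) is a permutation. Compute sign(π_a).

+1

Orbit of 17 under x↦38x: [17, 10, 9, 24, 11, 47, 37]… (length divides ord_53(38)).
π_38 has 3 disjoint cycles with lengths [26, 26, 1] on {0,…,52}.
sign(π) = (−1)^{n − #cycles} = (−1)^{53−3} = (−1)^50 = +1.
Check: (38/53) = +1 by Zolotarev.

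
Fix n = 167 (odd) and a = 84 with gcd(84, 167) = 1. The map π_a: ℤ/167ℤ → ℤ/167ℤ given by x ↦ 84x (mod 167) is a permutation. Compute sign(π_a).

+1

Orbit of 130 under x↦84x: [130, 65, 116, 58, 29, 98, 49]… (length divides ord_167(84)).
Cycle type of π: 83×2 + 1; total 3 cycles.
Σ(ℓ_i−1) = 167−3 = 164; sign = (−1)^164 = +1.
The Jacobi symbol (84|167) = +1 (Zolotarev) agrees.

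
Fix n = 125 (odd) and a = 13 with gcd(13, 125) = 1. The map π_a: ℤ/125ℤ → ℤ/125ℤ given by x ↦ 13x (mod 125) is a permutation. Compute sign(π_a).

Orbit of 49 under x↦13x: [49, 12, 31, 28, 114, 107, 16]… (length divides ord_125(13)).
Decompose π into cycles: lengths [100, 20, 4, 1] (4 cycles, including the fixed point 0).
4 cycles on 125: each ℓ→(−1)^(ℓ−1), product (−1)^121 = -1.
(13|125)_J = -1 (Zolotarev's lemma cross-check).

-1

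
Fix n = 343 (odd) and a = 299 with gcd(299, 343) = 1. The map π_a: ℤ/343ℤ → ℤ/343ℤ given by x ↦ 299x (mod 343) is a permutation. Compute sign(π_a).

Orbit of 55 under x↦299x: [55, 324, 150, 260, 222, 179, 13]… (length divides ord_343(299)).
Cycle type of π: 294 + 42 + 6 + 1; total 4 cycles.
343 − 4 = 339 transpositions; sign(π) = (−1)^339 = -1.
(299|343)_J = -1 (Zolotarev's lemma cross-check).

-1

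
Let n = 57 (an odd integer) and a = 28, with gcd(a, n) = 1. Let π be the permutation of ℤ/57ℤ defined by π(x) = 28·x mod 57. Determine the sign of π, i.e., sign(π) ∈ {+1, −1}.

Orbit of 43 under x↦28x: [43, 7, 25, 16, 49, 4, 55]… (length divides ord_57(28)).
Cycle type of π: 9×6 + 1×3; total 9 cycles.
9 cycles on 57: each ℓ→(−1)^(ℓ−1), product (−1)^48 = +1.
(28|57)_J = +1 (Zolotarev's lemma cross-check).

+1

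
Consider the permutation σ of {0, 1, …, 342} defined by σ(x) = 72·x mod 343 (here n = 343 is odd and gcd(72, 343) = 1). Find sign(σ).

Start at x=242: 242 → 274 → 177 → 53 → 43 → 9 → 305 → … (one orbit).
Cycle lengths of π_72 on ℤ/343ℤ: [147, 147, 21, 21, 3, 3, 1]; 7 cycles in total.
With 7 cycles on 343 points, sign = (−1)^{343−7} = +1.
Via Zolotarev, sign(π_{72}) = (72|343) = +1.

+1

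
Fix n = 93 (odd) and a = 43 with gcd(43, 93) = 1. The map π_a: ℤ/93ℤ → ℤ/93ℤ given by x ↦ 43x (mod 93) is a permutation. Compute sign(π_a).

-1

Start at x=22: 22 → 16 → 37 → 10 → 58 → 76 → 13 → … (one orbit).
The orbit structure of x ↦ 43x mod 93: 6 orbits of sizes [30, 30, 30, 1, 1, 1].
93 − 6 = 87 transpositions; sign(π) = (−1)^87 = -1.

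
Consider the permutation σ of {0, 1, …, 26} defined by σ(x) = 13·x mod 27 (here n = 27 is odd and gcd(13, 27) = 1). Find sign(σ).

Orbit of 22 under x↦13x: [22, 16, 19, 4, 25, 1, 13]… (length divides ord_27(13)).
π_13 has 7 disjoint cycles with lengths [9, 9, 3, 3, 1, 1, 1] on {0,…,26}.
Σ(ℓ_i−1) = 27−7 = 20; sign = (−1)^20 = +1.
(13|27)_J = +1 (Zolotarev's lemma cross-check).

+1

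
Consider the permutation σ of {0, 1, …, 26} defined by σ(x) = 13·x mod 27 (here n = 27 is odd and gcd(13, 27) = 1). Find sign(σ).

Orbit of 1 under x↦13x: [1, 13, 7, 10, 22, 16, 19]… (length divides ord_27(13)).
Cycle lengths of π_13 on ℤ/27ℤ: [9, 9, 3, 3, 1, 1, 1]; 7 cycles in total.
Σ(ℓ_i−1) = 27−7 = 20; sign = (−1)^20 = +1.

+1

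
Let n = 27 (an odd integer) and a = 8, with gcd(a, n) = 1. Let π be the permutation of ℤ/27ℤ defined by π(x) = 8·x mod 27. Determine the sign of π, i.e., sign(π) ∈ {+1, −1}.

Trace 26: π^k(26) = [26, 19, 17, 1, 8, 10] for k=0..5.
Cycle lengths of π_8 on ℤ/27ℤ: [6, 6, 6, 2, 2, 2, 2, 1]; 8 cycles in total.
Σ(ℓ_i−1) = 27−8 = 19; sign = (−1)^19 = -1.

-1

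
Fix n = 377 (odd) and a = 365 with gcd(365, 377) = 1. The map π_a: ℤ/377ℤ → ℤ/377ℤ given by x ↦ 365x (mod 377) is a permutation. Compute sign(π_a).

Trace 157: π^k(157) = [157, 1, 365, 144] for k=0..3.
The orbit structure of x ↦ 365x mod 377: 104 orbits of sizes [4, 4, 4, 4, 4, 4, 4, 4, 4, 4, 4, 4, 4, 4, 4, 4, 4, 4, 4, 4, 4, 4, 4, 4, 4, 4, 4, 4, 4, 4, 4, 4, 4, 4, 4, 4, 4, 4, 4, 4, 4, 4, 4, 4, 4, 4, 4, 4, 4, 4, 4, 4, 4, 4, 4, 4, 4, 4, 4, 4, 4, 4, 4, 4, 4, 4, 4, 4, 4, 4, 4, 4, 4, 4, 4, 4, 4, 4, 4, 4, 4, 4, 4, 4, 4, 4, 4, 4, 4, 4, 4, 1, 1, 1, 1, 1, 1, 1, 1, 1, 1, 1, 1, 1].
sign(π) = (−1)^{n − #cycles} = (−1)^{377−104} = (−1)^273 = -1.

-1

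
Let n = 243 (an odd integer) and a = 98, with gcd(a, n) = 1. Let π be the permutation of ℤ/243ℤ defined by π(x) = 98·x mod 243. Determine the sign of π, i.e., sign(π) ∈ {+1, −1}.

-1

Start at x=17: 17 → 208 → 215 → 172 → 89 → 217 → 125 → … (one orbit).
14 cycles of lengths [54, 54, 54, 18, 18, 18, 6, 6, 6, 2, 2, 2, 2, 1].
sign(π) = (−1)^{n − #cycles} = (−1)^{243−14} = (−1)^229 = -1.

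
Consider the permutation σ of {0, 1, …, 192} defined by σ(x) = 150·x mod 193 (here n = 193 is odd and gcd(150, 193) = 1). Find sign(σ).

+1

Orbit of 184 under x↦150x: [184, 1, 150, 112, 9, 192, 43]… (length divides ord_193(150)).
π_150 has 25 disjoint cycles with lengths [8, 8, 8, 8, 8, 8, 8, 8, 8, 8, 8, 8, 8, 8, 8, 8, 8, 8, 8, 8, 8, 8, 8, 8, 1] on {0,…,192}.
sign(π) = (−1)^{n − #cycles} = (−1)^{193−25} = (−1)^168 = +1.
Zolotarev: (150|193) = +1, matching the cycle-count sign.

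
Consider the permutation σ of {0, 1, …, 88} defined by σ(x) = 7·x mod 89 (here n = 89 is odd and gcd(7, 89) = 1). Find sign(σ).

-1

Trace 70: π^k(70) = [70, 45, 48, 69, 38, 88, 82] for k=0..6.
π_7 has 2 disjoint cycles with lengths [88, 1] on {0,…,88}.
With 2 cycles on 89 points, sign = (−1)^{89−2} = -1.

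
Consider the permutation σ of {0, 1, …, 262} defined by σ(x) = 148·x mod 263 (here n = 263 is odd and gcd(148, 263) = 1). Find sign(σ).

+1

Trace 173: π^k(173) = [173, 93, 88, 137, 25, 18, 34] for k=0..6.
Decompose π into cycles: lengths [131, 131, 1] (3 cycles, including the fixed point 0).
3 cycles on 263: each ℓ→(−1)^(ℓ−1), product (−1)^260 = +1.
Zolotarev: (148|263) = +1, matching the cycle-count sign.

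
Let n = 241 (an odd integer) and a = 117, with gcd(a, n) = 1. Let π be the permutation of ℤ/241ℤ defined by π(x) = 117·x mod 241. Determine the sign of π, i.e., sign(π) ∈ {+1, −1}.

Start at x=214: 214 → 215 → 91 → 43 → 211 → 105 → 235 → … (one orbit).
Cycle lengths of π_117 on ℤ/241ℤ: [80, 80, 80, 1]; 4 cycles in total.
n − c = 241 − 4 = 237; sign = (−1)^237 = -1.
Via Zolotarev, sign(π_{117}) = (117|241) = -1.

-1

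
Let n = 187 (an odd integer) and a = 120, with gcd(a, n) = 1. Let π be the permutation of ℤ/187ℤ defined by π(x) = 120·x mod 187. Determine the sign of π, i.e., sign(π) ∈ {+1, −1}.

-1

Start at x=1: 1 → 120 → 1 (one orbit).
102 cycles of lengths [2, 2, 2, 2, 2, 2, 2, 2, 2, 2, 2, 2, 2, 2, 2, 2, 2, 2, 2, 2, 2, 2, 2, 2, 2, 2, 2, 2, 2, 2, 2, 2, 2, 2, 2, 2, 2, 2, 2, 2, 2, 2, 2, 2, 2, 2, 2, 2, 2, 2, 2, 2, 2, 2, 2, 2, 2, 2, 2, 2, 2, 2, 2, 2, 2, 2, 2, 2, 2, 2, 2, 2, 2, 2, 2, 2, 2, 2, 2, 2, 2, 2, 2, 2, 2, 1, 1, 1, 1, 1, 1, 1, 1, 1, 1, 1, 1, 1, 1, 1, 1, 1].
102 cycles on 187: each ℓ→(−1)^(ℓ−1), product (−1)^85 = -1.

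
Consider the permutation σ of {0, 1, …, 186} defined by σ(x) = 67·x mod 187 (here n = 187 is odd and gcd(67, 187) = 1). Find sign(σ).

Trace 1: π^k(1) = [1, 67] for k=0..1.
Cycle type of π: 2×88 + 1×11; total 99 cycles.
187 − 99 = 88 transpositions; sign(π) = (−1)^88 = +1.
Check: (67/187) = +1 by Zolotarev.

+1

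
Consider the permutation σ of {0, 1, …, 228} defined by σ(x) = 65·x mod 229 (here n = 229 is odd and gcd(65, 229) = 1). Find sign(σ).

Trace 62: π^k(62) = [62, 137, 203, 142, 70, 199, 111] for k=0..6.
The orbit structure of x ↦ 65x mod 229: 2 orbits of sizes [228, 1].
With 2 cycles on 229 points, sign = (−1)^{229−2} = -1.

-1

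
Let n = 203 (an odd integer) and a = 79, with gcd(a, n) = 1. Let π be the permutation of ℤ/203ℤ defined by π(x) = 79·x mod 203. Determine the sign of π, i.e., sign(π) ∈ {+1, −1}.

Orbit of 60 under x↦79x: [60, 71, 128, 165, 43, 149, 200]… (length divides ord_203(79)).
Cycle lengths of π_79 on ℤ/203ℤ: [84, 84, 28, 3, 3, 1]; 6 cycles in total.
n − c = 203 − 6 = 197; sign = (−1)^197 = -1.

-1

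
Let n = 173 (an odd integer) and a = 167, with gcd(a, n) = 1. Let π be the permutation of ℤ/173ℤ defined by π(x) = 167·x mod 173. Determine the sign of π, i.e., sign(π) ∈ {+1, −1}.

+1

Trace 157: π^k(157) = [157, 96, 116, 169, 24, 29, 172] for k=0..6.
Cycle lengths of π_167 on ℤ/173ℤ: [86, 86, 1]; 3 cycles in total.
With 3 cycles on 173 points, sign = (−1)^{173−3} = +1.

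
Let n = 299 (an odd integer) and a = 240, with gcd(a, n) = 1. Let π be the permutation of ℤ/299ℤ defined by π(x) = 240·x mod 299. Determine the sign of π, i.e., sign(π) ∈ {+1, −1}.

Start at x=36: 36 → 268 → 35 → 28 → 142 → 293 → 55 → … (one orbit).
Cycle type of π: 132×2 + 22 + 12 + 1; total 5 cycles.
Σ(ℓ_i−1) = 299−5 = 294; sign = (−1)^294 = +1.
(240|299)_J = +1 (Zolotarev's lemma cross-check).

+1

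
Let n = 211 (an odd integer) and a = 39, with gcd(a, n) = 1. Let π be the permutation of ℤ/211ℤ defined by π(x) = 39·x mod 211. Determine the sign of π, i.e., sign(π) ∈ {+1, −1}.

Trace 124: π^k(124) = [124, 194, 181, 96, 157, 4, 156] for k=0..6.
Decompose π into cycles: lengths [210, 1] (2 cycles, including the fixed point 0).
With 2 cycles on 211 points, sign = (−1)^{211−2} = -1.
Check: (39/211) = -1 by Zolotarev.

-1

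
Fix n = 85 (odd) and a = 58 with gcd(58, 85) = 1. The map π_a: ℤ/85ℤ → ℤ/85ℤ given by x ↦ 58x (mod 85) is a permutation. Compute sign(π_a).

Orbit of 49 under x↦58x: [49, 37, 21, 28, 9, 12, 16]… (length divides ord_85(58)).
Decompose π into cycles: lengths [16, 16, 16, 16, 16, 4, 1] (7 cycles, including the fixed point 0).
85 − 7 = 78 transpositions; sign(π) = (−1)^78 = +1.
(58|85)_J = +1 (Zolotarev's lemma cross-check).

+1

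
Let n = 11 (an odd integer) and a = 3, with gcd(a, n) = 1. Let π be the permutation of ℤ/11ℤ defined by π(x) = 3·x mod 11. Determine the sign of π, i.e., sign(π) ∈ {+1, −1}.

+1

Trace 9: π^k(9) = [9, 5, 4, 1, 3] for k=0..4.
Decompose π into cycles: lengths [5, 5, 1] (3 cycles, including the fixed point 0).
With 3 cycles on 11 points, sign = (−1)^{11−3} = +1.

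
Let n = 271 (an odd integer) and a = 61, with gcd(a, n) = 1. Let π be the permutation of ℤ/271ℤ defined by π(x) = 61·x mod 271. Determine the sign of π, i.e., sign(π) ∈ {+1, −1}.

+1

Trace 103: π^k(103) = [103, 50, 69, 144, 112, 57, 225] for k=0..6.
The orbit structure of x ↦ 61x mod 271: 3 orbits of sizes [135, 135, 1].
sign(π) = (−1)^{n − #cycles} = (−1)^{271−3} = (−1)^268 = +1.
Via Zolotarev, sign(π_{61}) = (61|271) = +1.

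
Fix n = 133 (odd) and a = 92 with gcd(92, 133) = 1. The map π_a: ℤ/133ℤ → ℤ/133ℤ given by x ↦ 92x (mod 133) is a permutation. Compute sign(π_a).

Start at x=64: 64 → 36 → 120 → 1 → 92 → 85 → 106 → … (one orbit).
The orbit structure of x ↦ 92x mod 133: 21 orbits of sizes [9, 9, 9, 9, 9, 9, 9, 9, 9, 9, 9, 9, 9, 9, 1, 1, 1, 1, 1, 1, 1].
n − c = 133 − 21 = 112; sign = (−1)^112 = +1.

+1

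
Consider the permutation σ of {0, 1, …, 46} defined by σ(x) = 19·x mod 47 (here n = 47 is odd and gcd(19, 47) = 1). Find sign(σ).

Trace 20: π^k(20) = [20, 4, 29, 34, 35, 7, 39] for k=0..6.
Cycle lengths of π_19 on ℤ/47ℤ: [46, 1]; 2 cycles in total.
sign(π) = (−1)^{n − #cycles} = (−1)^{47−2} = (−1)^45 = -1.

-1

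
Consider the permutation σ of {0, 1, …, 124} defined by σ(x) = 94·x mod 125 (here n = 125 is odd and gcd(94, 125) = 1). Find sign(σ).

+1

Trace 104: π^k(104) = [104, 26, 69, 111, 59, 46, 74] for k=0..6.
Decompose π into cycles: lengths [50, 50, 10, 10, 2, 2, 1] (7 cycles, including the fixed point 0).
With 7 cycles on 125 points, sign = (−1)^{125−7} = +1.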